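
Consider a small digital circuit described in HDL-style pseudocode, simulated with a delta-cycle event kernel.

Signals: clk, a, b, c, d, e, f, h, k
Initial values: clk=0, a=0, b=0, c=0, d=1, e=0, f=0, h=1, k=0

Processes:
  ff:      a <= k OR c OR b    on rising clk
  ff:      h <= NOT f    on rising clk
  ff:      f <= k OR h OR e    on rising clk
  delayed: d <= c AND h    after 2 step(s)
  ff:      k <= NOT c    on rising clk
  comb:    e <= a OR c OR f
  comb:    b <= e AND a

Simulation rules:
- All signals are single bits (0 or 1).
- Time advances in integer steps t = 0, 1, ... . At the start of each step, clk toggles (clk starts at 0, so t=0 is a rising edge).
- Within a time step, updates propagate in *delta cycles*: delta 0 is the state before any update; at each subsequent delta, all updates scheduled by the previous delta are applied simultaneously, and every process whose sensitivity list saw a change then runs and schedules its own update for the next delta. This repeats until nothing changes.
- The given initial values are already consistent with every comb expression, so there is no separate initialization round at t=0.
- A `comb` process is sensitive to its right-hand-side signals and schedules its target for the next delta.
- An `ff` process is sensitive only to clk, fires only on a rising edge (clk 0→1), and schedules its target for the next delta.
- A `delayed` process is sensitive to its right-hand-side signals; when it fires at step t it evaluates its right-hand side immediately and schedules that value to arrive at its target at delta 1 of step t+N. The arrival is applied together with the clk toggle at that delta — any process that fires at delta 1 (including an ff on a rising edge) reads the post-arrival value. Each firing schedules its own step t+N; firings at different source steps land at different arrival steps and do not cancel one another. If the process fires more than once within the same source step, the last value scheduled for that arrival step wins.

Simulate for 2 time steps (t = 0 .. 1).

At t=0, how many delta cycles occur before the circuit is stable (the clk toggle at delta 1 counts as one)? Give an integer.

[bits: e,d,k,c,h,b,f,a,clk]
t=0: Δ0=010010000 Δ1=010010001 Δ2=011010101 Δ3=111010101 | 3Δ
t=1: Δ0=111010101 Δ1=111010100 | 1Δ

3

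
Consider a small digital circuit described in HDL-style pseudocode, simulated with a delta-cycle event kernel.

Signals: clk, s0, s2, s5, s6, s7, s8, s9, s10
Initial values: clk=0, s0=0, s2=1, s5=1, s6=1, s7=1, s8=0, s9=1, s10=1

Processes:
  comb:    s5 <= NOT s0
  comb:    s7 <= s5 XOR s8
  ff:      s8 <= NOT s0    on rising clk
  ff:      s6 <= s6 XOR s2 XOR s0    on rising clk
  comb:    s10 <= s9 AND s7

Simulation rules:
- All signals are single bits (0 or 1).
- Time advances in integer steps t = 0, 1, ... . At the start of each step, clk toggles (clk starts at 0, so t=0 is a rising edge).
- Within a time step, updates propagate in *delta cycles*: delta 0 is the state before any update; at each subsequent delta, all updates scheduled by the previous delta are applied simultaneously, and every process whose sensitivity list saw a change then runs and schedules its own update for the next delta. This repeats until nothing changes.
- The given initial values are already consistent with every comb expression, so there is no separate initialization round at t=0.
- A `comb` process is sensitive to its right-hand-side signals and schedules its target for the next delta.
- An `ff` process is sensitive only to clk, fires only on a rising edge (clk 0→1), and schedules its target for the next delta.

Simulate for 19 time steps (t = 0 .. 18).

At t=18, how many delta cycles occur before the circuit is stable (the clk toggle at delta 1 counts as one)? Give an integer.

t=0 Δ0: clk=0 s9=1 s0=0 s8=0 s10=1 s2=1 s5=1 s7=1 s6=1
  Δ1: clk:0→1
  Δ2: s8:0→1, s6:1→0
  Δ3: s7:1→0
  Δ4: s10:1→0
  (4Δ to stable)
t=1 Δ0: clk=1 s9=1 s0=0 s8=1 s10=0 s2=1 s5=1 s7=0 s6=0
  Δ1: clk:1→0
  (1Δ to stable)
t=2 Δ0: clk=0 s9=1 s0=0 s8=1 s10=0 s2=1 s5=1 s7=0 s6=0
  Δ1: clk:0→1
  Δ2: s6:0→1
  (2Δ to stable)
t=3 Δ0: clk=1 s9=1 s0=0 s8=1 s10=0 s2=1 s5=1 s7=0 s6=1
  Δ1: clk:1→0
  (1Δ to stable)
t=4 Δ0: clk=0 s9=1 s0=0 s8=1 s10=0 s2=1 s5=1 s7=0 s6=1
  Δ1: clk:0→1
  Δ2: s6:1→0
  (2Δ to stable)
t=5 Δ0: clk=1 s9=1 s0=0 s8=1 s10=0 s2=1 s5=1 s7=0 s6=0
  Δ1: clk:1→0
  (1Δ to stable)
t=6 Δ0: clk=0 s9=1 s0=0 s8=1 s10=0 s2=1 s5=1 s7=0 s6=0
  Δ1: clk:0→1
  Δ2: s6:0→1
  (2Δ to stable)
t=7 Δ0: clk=1 s9=1 s0=0 s8=1 s10=0 s2=1 s5=1 s7=0 s6=1
  Δ1: clk:1→0
  (1Δ to stable)
t=8 Δ0: clk=0 s9=1 s0=0 s8=1 s10=0 s2=1 s5=1 s7=0 s6=1
  Δ1: clk:0→1
  Δ2: s6:1→0
  (2Δ to stable)
t=9 Δ0: clk=1 s9=1 s0=0 s8=1 s10=0 s2=1 s5=1 s7=0 s6=0
  Δ1: clk:1→0
  (1Δ to stable)
t=10 Δ0: clk=0 s9=1 s0=0 s8=1 s10=0 s2=1 s5=1 s7=0 s6=0
  Δ1: clk:0→1
  Δ2: s6:0→1
  (2Δ to stable)
t=11 Δ0: clk=1 s9=1 s0=0 s8=1 s10=0 s2=1 s5=1 s7=0 s6=1
  Δ1: clk:1→0
  (1Δ to stable)
t=12 Δ0: clk=0 s9=1 s0=0 s8=1 s10=0 s2=1 s5=1 s7=0 s6=1
  Δ1: clk:0→1
  Δ2: s6:1→0
  (2Δ to stable)
t=13 Δ0: clk=1 s9=1 s0=0 s8=1 s10=0 s2=1 s5=1 s7=0 s6=0
  Δ1: clk:1→0
  (1Δ to stable)
t=14 Δ0: clk=0 s9=1 s0=0 s8=1 s10=0 s2=1 s5=1 s7=0 s6=0
  Δ1: clk:0→1
  Δ2: s6:0→1
  (2Δ to stable)
t=15 Δ0: clk=1 s9=1 s0=0 s8=1 s10=0 s2=1 s5=1 s7=0 s6=1
  Δ1: clk:1→0
  (1Δ to stable)
t=16 Δ0: clk=0 s9=1 s0=0 s8=1 s10=0 s2=1 s5=1 s7=0 s6=1
  Δ1: clk:0→1
  Δ2: s6:1→0
  (2Δ to stable)
t=17 Δ0: clk=1 s9=1 s0=0 s8=1 s10=0 s2=1 s5=1 s7=0 s6=0
  Δ1: clk:1→0
  (1Δ to stable)
t=18 Δ0: clk=0 s9=1 s0=0 s8=1 s10=0 s2=1 s5=1 s7=0 s6=0
  Δ1: clk:0→1
  Δ2: s6:0→1
  (2Δ to stable)

2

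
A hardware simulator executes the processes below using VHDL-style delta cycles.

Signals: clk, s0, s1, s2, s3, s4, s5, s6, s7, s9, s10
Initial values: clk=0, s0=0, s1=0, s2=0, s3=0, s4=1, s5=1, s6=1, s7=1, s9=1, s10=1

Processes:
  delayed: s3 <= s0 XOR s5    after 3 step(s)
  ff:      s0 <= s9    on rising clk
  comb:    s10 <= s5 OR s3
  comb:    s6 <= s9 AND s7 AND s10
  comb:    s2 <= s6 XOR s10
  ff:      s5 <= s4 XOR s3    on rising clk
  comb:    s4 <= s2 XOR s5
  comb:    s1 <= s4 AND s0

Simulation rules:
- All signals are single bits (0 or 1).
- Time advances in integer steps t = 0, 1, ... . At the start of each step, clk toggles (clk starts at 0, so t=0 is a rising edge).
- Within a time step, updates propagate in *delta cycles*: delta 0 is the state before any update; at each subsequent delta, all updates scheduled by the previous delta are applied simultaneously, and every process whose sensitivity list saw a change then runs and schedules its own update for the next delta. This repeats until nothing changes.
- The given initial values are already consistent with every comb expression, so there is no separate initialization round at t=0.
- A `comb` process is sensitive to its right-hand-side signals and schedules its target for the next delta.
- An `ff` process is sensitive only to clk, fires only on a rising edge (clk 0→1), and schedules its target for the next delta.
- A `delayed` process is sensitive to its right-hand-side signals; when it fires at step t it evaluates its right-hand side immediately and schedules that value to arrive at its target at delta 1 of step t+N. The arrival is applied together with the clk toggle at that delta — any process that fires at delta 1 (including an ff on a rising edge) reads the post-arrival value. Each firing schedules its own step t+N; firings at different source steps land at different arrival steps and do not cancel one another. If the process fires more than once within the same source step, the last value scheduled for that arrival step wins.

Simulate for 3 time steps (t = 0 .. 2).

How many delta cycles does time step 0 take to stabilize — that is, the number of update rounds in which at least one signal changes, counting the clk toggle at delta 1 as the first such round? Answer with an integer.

3

t0.Δ0 s4=1 s1=0 s6=1 s0=0 s10=1 clk=0 s5=1 s7=1 s9=1 s2=0 s3=0
t0.Δ1 s4=1 s1=0 s6=1 s0=0 s10=1 clk=1 s5=1 s7=1 s9=1 s2=0 s3=0
t0.Δ2 s4=1 s1=0 s6=1 s0=1 s10=1 clk=1 s5=1 s7=1 s9=1 s2=0 s3=0
t0.Δ3 s4=1 s1=1 s6=1 s0=1 s10=1 clk=1 s5=1 s7=1 s9=1 s2=0 s3=0
t1.Δ0 s4=1 s1=1 s6=1 s0=1 s10=1 clk=1 s5=1 s7=1 s9=1 s2=0 s3=0
t1.Δ1 s4=1 s1=1 s6=1 s0=1 s10=1 clk=0 s5=1 s7=1 s9=1 s2=0 s3=0
t2.Δ0 s4=1 s1=1 s6=1 s0=1 s10=1 clk=0 s5=1 s7=1 s9=1 s2=0 s3=0
t2.Δ1 s4=1 s1=1 s6=1 s0=1 s10=1 clk=1 s5=1 s7=1 s9=1 s2=0 s3=0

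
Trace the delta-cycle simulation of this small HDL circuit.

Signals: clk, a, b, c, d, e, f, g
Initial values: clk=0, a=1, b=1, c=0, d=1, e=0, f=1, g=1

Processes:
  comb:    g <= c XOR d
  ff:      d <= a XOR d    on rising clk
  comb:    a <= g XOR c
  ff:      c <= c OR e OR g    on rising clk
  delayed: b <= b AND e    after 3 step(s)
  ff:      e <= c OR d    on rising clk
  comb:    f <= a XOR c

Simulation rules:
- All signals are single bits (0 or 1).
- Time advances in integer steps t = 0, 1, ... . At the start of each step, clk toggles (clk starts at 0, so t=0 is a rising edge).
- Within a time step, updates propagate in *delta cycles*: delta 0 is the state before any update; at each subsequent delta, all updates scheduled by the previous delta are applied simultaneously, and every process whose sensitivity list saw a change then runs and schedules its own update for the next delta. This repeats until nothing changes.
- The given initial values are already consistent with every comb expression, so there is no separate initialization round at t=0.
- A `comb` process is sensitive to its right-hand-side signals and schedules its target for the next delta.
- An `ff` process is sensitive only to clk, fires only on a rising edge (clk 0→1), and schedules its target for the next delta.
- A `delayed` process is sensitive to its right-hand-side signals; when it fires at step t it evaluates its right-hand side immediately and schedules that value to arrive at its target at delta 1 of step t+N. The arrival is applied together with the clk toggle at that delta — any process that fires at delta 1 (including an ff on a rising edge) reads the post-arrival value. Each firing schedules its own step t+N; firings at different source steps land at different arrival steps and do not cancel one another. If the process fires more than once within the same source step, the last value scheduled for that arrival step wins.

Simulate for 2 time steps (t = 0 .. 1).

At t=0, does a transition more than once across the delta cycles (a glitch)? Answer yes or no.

t=0 Δ0: a=1 d=1 e=0 clk=0 f=1 b=1 c=0 g=1
  Δ1: clk:0→1
  Δ2: d:1→0, e:0→1, c:0→1
  Δ3: a:1→0, f:1→0
  Δ4: f:0→1
  (4Δ to stable)
t=1 Δ0: a=0 d=0 e=1 clk=1 f=1 b=1 c=1 g=1
  Δ1: clk:1→0
  (1Δ to stable)

no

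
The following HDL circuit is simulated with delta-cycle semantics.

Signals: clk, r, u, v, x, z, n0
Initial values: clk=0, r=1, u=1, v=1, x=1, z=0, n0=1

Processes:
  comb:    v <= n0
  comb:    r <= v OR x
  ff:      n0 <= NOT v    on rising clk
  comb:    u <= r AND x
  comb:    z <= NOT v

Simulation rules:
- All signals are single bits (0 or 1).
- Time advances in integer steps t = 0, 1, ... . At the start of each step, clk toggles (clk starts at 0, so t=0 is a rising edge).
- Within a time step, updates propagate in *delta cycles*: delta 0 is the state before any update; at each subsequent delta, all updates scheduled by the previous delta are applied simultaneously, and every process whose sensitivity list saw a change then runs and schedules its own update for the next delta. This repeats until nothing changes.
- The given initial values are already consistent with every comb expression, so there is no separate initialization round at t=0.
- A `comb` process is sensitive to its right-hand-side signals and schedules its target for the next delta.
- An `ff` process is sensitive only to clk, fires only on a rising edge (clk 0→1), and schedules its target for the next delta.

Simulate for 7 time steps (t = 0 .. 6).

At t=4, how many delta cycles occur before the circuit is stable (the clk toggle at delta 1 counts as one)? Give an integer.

[bits: clk,u,n0,x,v,r,z]
t=0: Δ0=0111110 Δ1=1111110 Δ2=1101110 Δ3=1101010 Δ4=1101011 | 4Δ
t=1: Δ0=1101011 Δ1=0101011 | 1Δ
t=2: Δ0=0101011 Δ1=1101011 Δ2=1111011 Δ3=1111111 Δ4=1111110 | 4Δ
t=3: Δ0=1111110 Δ1=0111110 | 1Δ
t=4: Δ0=0111110 Δ1=1111110 Δ2=1101110 Δ3=1101010 Δ4=1101011 | 4Δ
t=5: Δ0=1101011 Δ1=0101011 | 1Δ
t=6: Δ0=0101011 Δ1=1101011 Δ2=1111011 Δ3=1111111 Δ4=1111110 | 4Δ

4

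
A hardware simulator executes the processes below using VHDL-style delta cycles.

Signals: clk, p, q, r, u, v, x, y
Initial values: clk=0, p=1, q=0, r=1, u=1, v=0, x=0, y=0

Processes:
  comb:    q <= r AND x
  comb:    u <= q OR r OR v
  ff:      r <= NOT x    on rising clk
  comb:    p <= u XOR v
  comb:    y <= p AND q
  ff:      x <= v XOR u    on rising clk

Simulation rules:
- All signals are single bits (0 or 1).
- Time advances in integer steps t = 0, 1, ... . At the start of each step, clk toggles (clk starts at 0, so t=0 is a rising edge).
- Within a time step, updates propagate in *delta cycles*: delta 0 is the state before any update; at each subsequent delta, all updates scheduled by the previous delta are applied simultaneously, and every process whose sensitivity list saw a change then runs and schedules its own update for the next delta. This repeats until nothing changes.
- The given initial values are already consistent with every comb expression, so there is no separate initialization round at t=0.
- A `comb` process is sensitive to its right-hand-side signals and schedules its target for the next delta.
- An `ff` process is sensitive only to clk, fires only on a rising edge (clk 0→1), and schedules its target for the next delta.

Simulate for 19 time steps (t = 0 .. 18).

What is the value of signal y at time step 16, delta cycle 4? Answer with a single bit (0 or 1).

1

[bits: clk,u,r,v,y,x,p,q]
t=0: Δ0=01100010 Δ1=11100010 Δ2=11100110 Δ3=11100111 Δ4=11101111 | 4Δ
t=1: Δ0=11101111 Δ1=01101111 | 1Δ
t=2: Δ0=01101111 Δ1=11101111 Δ2=11001111 Δ3=11001110 Δ4=10000110 Δ5=10000100 | 5Δ
t=3: Δ0=10000100 Δ1=00000100 | 1Δ
t=4: Δ0=00000100 Δ1=10000100 Δ2=10000000 | 2Δ
t=5: Δ0=10000000 Δ1=00000000 | 1Δ
t=6: Δ0=00000000 Δ1=10000000 Δ2=10100000 Δ3=11100000 Δ4=11100010 | 4Δ
t=7: Δ0=11100010 Δ1=01100010 | 1Δ
t=8: Δ0=01100010 Δ1=11100010 Δ2=11100110 Δ3=11100111 Δ4=11101111 | 4Δ
t=9: Δ0=11101111 Δ1=01101111 | 1Δ
t=10: Δ0=01101111 Δ1=11101111 Δ2=11001111 Δ3=11001110 Δ4=10000110 Δ5=10000100 | 5Δ
t=11: Δ0=10000100 Δ1=00000100 | 1Δ
t=12: Δ0=00000100 Δ1=10000100 Δ2=10000000 | 2Δ
t=13: Δ0=10000000 Δ1=00000000 | 1Δ
t=14: Δ0=00000000 Δ1=10000000 Δ2=10100000 Δ3=11100000 Δ4=11100010 | 4Δ
t=15: Δ0=11100010 Δ1=01100010 | 1Δ
t=16: Δ0=01100010 Δ1=11100010 Δ2=11100110 Δ3=11100111 Δ4=11101111 | 4Δ
t=17: Δ0=11101111 Δ1=01101111 | 1Δ
t=18: Δ0=01101111 Δ1=11101111 Δ2=11001111 Δ3=11001110 Δ4=10000110 Δ5=10000100 | 5Δ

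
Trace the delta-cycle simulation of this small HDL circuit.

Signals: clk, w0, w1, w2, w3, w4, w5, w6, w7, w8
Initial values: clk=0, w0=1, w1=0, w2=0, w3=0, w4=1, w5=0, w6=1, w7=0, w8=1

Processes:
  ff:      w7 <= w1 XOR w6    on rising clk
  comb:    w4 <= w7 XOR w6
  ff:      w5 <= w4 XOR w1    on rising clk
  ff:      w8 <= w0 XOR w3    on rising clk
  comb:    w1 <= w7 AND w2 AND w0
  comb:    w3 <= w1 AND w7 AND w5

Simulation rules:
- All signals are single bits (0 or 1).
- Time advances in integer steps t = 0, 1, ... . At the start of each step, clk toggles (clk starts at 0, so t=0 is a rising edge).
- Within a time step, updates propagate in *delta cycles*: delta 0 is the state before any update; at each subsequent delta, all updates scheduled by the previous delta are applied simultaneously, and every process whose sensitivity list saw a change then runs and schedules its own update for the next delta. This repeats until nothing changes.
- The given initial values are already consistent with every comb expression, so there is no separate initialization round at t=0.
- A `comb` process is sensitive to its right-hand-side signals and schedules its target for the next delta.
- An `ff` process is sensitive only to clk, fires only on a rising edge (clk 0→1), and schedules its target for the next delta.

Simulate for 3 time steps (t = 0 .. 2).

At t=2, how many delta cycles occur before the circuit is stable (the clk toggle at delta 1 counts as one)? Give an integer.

2

t0.Δ0 w4=1 clk=0 w3=0 w6=1 w1=0 w2=0 w7=0 w0=1 w8=1 w5=0
t0.Δ1 w4=1 clk=1 w3=0 w6=1 w1=0 w2=0 w7=0 w0=1 w8=1 w5=0
t0.Δ2 w4=1 clk=1 w3=0 w6=1 w1=0 w2=0 w7=1 w0=1 w8=1 w5=1
t0.Δ3 w4=0 clk=1 w3=0 w6=1 w1=0 w2=0 w7=1 w0=1 w8=1 w5=1
t1.Δ0 w4=0 clk=1 w3=0 w6=1 w1=0 w2=0 w7=1 w0=1 w8=1 w5=1
t1.Δ1 w4=0 clk=0 w3=0 w6=1 w1=0 w2=0 w7=1 w0=1 w8=1 w5=1
t2.Δ0 w4=0 clk=0 w3=0 w6=1 w1=0 w2=0 w7=1 w0=1 w8=1 w5=1
t2.Δ1 w4=0 clk=1 w3=0 w6=1 w1=0 w2=0 w7=1 w0=1 w8=1 w5=1
t2.Δ2 w4=0 clk=1 w3=0 w6=1 w1=0 w2=0 w7=1 w0=1 w8=1 w5=0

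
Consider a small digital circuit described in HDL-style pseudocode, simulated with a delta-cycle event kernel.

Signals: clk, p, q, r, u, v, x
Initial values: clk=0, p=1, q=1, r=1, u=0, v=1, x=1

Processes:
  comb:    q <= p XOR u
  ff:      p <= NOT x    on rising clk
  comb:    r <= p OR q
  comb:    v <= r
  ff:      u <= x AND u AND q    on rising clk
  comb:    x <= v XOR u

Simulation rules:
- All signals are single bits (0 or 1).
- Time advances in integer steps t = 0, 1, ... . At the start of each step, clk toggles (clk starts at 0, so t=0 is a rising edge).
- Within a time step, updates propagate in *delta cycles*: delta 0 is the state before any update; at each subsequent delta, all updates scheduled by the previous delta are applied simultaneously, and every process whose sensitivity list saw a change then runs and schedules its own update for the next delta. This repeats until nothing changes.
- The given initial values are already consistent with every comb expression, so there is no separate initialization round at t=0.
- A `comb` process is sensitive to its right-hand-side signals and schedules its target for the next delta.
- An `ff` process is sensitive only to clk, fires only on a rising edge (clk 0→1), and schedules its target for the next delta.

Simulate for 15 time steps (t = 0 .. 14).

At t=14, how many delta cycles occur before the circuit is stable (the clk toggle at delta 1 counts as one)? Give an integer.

[bits: p,q,clk,x,r,u,v]
t=0: Δ0=1101101 Δ1=1111101 Δ2=0111101 Δ3=0011101 Δ4=0011001 Δ5=0011000 Δ6=0010000 | 6Δ
t=1: Δ0=0010000 Δ1=0000000 | 1Δ
t=2: Δ0=0000000 Δ1=0010000 Δ2=1010000 Δ3=1110100 Δ4=1110101 Δ5=1111101 | 5Δ
t=3: Δ0=1111101 Δ1=1101101 | 1Δ
t=4: Δ0=1101101 Δ1=1111101 Δ2=0111101 Δ3=0011101 Δ4=0011001 Δ5=0011000 Δ6=0010000 | 6Δ
t=5: Δ0=0010000 Δ1=0000000 | 1Δ
t=6: Δ0=0000000 Δ1=0010000 Δ2=1010000 Δ3=1110100 Δ4=1110101 Δ5=1111101 | 5Δ
t=7: Δ0=1111101 Δ1=1101101 | 1Δ
t=8: Δ0=1101101 Δ1=1111101 Δ2=0111101 Δ3=0011101 Δ4=0011001 Δ5=0011000 Δ6=0010000 | 6Δ
t=9: Δ0=0010000 Δ1=0000000 | 1Δ
t=10: Δ0=0000000 Δ1=0010000 Δ2=1010000 Δ3=1110100 Δ4=1110101 Δ5=1111101 | 5Δ
t=11: Δ0=1111101 Δ1=1101101 | 1Δ
t=12: Δ0=1101101 Δ1=1111101 Δ2=0111101 Δ3=0011101 Δ4=0011001 Δ5=0011000 Δ6=0010000 | 6Δ
t=13: Δ0=0010000 Δ1=0000000 | 1Δ
t=14: Δ0=0000000 Δ1=0010000 Δ2=1010000 Δ3=1110100 Δ4=1110101 Δ5=1111101 | 5Δ

5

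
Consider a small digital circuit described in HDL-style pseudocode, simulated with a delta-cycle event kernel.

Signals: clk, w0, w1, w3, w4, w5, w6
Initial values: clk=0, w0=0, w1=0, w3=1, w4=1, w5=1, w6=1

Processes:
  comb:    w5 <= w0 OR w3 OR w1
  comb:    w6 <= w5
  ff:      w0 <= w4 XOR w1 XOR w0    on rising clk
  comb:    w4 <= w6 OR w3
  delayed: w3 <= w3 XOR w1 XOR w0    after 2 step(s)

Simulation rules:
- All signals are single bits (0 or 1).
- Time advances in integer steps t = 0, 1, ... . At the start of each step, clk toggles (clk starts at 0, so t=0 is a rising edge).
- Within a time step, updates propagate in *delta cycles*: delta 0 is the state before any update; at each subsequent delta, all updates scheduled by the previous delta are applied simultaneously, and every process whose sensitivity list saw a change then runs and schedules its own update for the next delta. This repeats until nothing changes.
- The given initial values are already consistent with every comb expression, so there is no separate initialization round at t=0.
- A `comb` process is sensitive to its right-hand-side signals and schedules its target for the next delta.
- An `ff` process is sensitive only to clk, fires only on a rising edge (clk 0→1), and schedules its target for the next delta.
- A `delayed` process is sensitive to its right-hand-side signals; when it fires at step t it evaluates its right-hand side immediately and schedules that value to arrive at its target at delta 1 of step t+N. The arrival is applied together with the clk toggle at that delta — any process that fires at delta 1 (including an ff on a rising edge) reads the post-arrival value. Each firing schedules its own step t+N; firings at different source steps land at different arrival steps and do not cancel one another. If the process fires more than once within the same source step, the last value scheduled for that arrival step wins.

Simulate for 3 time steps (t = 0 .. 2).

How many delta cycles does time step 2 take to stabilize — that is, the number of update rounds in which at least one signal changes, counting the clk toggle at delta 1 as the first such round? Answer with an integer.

5

[bits: w4,w0,w3,w6,clk,w5,w1]
t=0: Δ0=1011010 Δ1=1011110 Δ2=1111110 | 2Δ
t=1: Δ0=1111110 Δ1=1111010 | 1Δ
t=2: Δ0=1111010 Δ1=1101110 Δ2=1001110 Δ3=1001100 Δ4=1000100 Δ5=0000100 | 5Δ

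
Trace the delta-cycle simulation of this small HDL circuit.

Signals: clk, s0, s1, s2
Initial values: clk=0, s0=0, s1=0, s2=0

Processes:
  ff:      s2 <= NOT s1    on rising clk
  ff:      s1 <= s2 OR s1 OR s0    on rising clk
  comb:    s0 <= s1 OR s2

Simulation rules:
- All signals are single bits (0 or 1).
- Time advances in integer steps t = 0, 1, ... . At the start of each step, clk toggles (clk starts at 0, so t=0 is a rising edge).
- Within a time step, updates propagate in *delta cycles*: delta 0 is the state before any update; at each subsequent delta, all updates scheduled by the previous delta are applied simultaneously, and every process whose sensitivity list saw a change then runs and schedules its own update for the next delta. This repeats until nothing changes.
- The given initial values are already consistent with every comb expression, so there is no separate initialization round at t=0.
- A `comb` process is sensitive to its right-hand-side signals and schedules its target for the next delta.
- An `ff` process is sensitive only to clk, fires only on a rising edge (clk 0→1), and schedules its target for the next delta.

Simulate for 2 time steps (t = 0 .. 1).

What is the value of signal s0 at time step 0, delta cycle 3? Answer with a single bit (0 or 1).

1

[bits: s2,s1,clk,s0]
t=0: Δ0=0000 Δ1=0010 Δ2=1010 Δ3=1011 | 3Δ
t=1: Δ0=1011 Δ1=1001 | 1Δ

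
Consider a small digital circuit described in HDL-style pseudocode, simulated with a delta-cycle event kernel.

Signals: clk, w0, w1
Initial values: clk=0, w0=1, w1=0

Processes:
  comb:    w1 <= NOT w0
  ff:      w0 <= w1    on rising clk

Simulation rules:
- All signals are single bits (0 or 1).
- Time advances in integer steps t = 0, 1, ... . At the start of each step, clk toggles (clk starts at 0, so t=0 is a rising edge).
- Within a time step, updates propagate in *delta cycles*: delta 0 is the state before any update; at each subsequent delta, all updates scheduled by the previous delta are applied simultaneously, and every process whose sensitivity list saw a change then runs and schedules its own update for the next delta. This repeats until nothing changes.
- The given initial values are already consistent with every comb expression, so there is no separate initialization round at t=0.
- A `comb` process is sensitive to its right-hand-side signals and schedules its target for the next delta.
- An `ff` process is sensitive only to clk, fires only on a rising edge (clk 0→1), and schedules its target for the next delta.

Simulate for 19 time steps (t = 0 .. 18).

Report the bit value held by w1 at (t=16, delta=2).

0

t=0 Δ0: w1=0 clk=0 w0=1
  Δ1: clk:0→1
  Δ2: w0:1→0
  Δ3: w1:0→1
  (3Δ to stable)
t=1 Δ0: w1=1 clk=1 w0=0
  Δ1: clk:1→0
  (1Δ to stable)
t=2 Δ0: w1=1 clk=0 w0=0
  Δ1: clk:0→1
  Δ2: w0:0→1
  Δ3: w1:1→0
  (3Δ to stable)
t=3 Δ0: w1=0 clk=1 w0=1
  Δ1: clk:1→0
  (1Δ to stable)
t=4 Δ0: w1=0 clk=0 w0=1
  Δ1: clk:0→1
  Δ2: w0:1→0
  Δ3: w1:0→1
  (3Δ to stable)
t=5 Δ0: w1=1 clk=1 w0=0
  Δ1: clk:1→0
  (1Δ to stable)
t=6 Δ0: w1=1 clk=0 w0=0
  Δ1: clk:0→1
  Δ2: w0:0→1
  Δ3: w1:1→0
  (3Δ to stable)
t=7 Δ0: w1=0 clk=1 w0=1
  Δ1: clk:1→0
  (1Δ to stable)
t=8 Δ0: w1=0 clk=0 w0=1
  Δ1: clk:0→1
  Δ2: w0:1→0
  Δ3: w1:0→1
  (3Δ to stable)
t=9 Δ0: w1=1 clk=1 w0=0
  Δ1: clk:1→0
  (1Δ to stable)
t=10 Δ0: w1=1 clk=0 w0=0
  Δ1: clk:0→1
  Δ2: w0:0→1
  Δ3: w1:1→0
  (3Δ to stable)
t=11 Δ0: w1=0 clk=1 w0=1
  Δ1: clk:1→0
  (1Δ to stable)
t=12 Δ0: w1=0 clk=0 w0=1
  Δ1: clk:0→1
  Δ2: w0:1→0
  Δ3: w1:0→1
  (3Δ to stable)
t=13 Δ0: w1=1 clk=1 w0=0
  Δ1: clk:1→0
  (1Δ to stable)
t=14 Δ0: w1=1 clk=0 w0=0
  Δ1: clk:0→1
  Δ2: w0:0→1
  Δ3: w1:1→0
  (3Δ to stable)
t=15 Δ0: w1=0 clk=1 w0=1
  Δ1: clk:1→0
  (1Δ to stable)
t=16 Δ0: w1=0 clk=0 w0=1
  Δ1: clk:0→1
  Δ2: w0:1→0
  Δ3: w1:0→1
  (3Δ to stable)
t=17 Δ0: w1=1 clk=1 w0=0
  Δ1: clk:1→0
  (1Δ to stable)
t=18 Δ0: w1=1 clk=0 w0=0
  Δ1: clk:0→1
  Δ2: w0:0→1
  Δ3: w1:1→0
  (3Δ to stable)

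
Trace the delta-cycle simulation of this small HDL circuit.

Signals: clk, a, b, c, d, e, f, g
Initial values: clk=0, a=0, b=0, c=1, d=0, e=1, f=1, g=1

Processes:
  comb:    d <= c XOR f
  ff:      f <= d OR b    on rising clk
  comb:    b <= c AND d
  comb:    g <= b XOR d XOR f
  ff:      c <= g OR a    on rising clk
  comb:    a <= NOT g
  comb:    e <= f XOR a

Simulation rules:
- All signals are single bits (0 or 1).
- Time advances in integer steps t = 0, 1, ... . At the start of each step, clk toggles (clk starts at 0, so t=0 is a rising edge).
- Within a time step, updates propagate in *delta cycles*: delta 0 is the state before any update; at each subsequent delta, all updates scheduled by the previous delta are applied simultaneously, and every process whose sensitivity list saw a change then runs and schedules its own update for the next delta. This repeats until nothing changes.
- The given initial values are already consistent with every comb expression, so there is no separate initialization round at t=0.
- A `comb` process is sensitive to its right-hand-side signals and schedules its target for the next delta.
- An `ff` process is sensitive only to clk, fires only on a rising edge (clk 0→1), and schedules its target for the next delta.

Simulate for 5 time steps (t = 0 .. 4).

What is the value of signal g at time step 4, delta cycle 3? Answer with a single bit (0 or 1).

0

[bits: g,d,e,f,c,clk,b,a]
t=0: Δ0=10111000 Δ1=10111100 Δ2=10101100 Δ3=01001100 Δ4=11001111 Δ5=01101110 Δ6=01001111 Δ7=01101111 | 7Δ
t=1: Δ0=01101111 Δ1=01101011 | 1Δ
t=2: Δ0=01101011 Δ1=01101111 Δ2=01111111 Δ3=10011111 Δ4=00011100 Δ5=10111101 Δ6=10011100 Δ7=10111100 | 7Δ
t=3: Δ0=10111100 Δ1=10111000 | 1Δ
t=4: Δ0=10111000 Δ1=10111100 Δ2=10101100 Δ3=01001100 Δ4=11001111 Δ5=01101110 Δ6=01001111 Δ7=01101111 | 7Δ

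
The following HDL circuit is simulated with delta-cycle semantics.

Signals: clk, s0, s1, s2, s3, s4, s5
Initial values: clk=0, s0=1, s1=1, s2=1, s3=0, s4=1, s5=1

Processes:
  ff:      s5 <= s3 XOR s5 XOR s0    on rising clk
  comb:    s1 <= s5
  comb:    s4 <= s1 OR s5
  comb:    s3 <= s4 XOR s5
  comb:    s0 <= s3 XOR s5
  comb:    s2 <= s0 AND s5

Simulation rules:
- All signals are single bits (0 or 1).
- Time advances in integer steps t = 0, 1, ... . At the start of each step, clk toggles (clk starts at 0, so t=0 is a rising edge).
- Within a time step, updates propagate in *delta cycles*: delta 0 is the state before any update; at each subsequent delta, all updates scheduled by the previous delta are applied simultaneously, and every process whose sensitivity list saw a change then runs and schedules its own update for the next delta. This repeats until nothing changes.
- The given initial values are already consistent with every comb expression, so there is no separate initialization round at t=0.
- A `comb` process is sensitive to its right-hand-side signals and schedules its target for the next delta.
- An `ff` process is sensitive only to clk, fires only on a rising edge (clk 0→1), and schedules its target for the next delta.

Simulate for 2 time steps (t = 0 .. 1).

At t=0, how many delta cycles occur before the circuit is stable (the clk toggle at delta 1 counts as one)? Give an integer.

t=0 Δ0: s1=1 clk=0 s5=1 s4=1 s3=0 s2=1 s0=1
  Δ1: clk:0→1
  Δ2: s5:1→0
  Δ3: s1:1→0, s3:0→1, s2:1→0, s0:1→0
  Δ4: s4:1→0, s0:0→1
  Δ5: s3:1→0
  Δ6: s0:1→0
  (6Δ to stable)
t=1 Δ0: s1=0 clk=1 s5=0 s4=0 s3=0 s2=0 s0=0
  Δ1: clk:1→0
  (1Δ to stable)

6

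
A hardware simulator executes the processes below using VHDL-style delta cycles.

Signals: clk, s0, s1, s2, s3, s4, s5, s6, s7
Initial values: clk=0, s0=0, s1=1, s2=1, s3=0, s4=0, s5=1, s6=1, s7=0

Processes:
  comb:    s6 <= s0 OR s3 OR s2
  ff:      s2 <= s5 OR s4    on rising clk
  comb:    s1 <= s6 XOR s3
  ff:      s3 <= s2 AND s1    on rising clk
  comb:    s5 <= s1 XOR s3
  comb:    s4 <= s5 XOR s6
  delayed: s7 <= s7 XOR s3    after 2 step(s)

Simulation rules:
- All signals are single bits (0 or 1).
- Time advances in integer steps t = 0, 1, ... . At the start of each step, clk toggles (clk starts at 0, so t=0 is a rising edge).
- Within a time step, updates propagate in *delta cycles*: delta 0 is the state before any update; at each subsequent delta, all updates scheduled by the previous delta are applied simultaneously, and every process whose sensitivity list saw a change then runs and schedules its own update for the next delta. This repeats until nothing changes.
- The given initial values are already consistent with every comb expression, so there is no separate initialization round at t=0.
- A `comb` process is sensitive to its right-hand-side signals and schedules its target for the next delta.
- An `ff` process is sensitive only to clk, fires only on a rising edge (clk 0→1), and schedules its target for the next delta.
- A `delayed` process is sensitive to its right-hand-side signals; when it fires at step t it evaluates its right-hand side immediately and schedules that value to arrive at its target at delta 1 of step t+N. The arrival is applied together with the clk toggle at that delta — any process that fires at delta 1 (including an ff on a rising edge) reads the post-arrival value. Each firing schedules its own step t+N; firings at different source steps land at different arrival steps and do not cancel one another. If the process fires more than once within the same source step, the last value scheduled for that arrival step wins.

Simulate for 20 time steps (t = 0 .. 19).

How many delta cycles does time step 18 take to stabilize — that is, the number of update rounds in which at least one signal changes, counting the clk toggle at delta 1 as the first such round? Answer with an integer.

5

t=0 Δ0: s4=0 clk=0 s1=1 s0=0 s7=0 s3=0 s6=1 s5=1 s2=1
  Δ1: clk:0→1
  Δ2: s3:0→1
  Δ3: s1:1→0, s5:1→0
  Δ4: s4:0→1, s5:0→1
  Δ5: s4:1→0
  (5Δ to stable)
t=1 Δ0: s4=0 clk=1 s1=0 s0=0 s7=0 s3=1 s6=1 s5=1 s2=1
  Δ1: clk:1→0
  (1Δ to stable)
t=2 Δ0: s4=0 clk=0 s1=0 s0=0 s7=0 s3=1 s6=1 s5=1 s2=1
  Δ1: clk:0→1, s7:0→1
  Δ2: s3:1→0
  Δ3: s1:0→1, s5:1→0
  Δ4: s4:0→1, s5:0→1
  Δ5: s4:1→0
  (5Δ to stable)
t=3 Δ0: s4=0 clk=1 s1=1 s0=0 s7=1 s3=0 s6=1 s5=1 s2=1
  Δ1: clk:1→0
  (1Δ to stable)
t=4 Δ0: s4=0 clk=0 s1=1 s0=0 s7=1 s3=0 s6=1 s5=1 s2=1
  Δ1: clk:0→1
  Δ2: s3:0→1
  Δ3: s1:1→0, s5:1→0
  Δ4: s4:0→1, s5:0→1
  Δ5: s4:1→0
  (5Δ to stable)
t=5 Δ0: s4=0 clk=1 s1=0 s0=0 s7=1 s3=1 s6=1 s5=1 s2=1
  Δ1: clk:1→0
  (1Δ to stable)
t=6 Δ0: s4=0 clk=0 s1=0 s0=0 s7=1 s3=1 s6=1 s5=1 s2=1
  Δ1: clk:0→1, s7:1→0
  Δ2: s3:1→0
  Δ3: s1:0→1, s5:1→0
  Δ4: s4:0→1, s5:0→1
  Δ5: s4:1→0
  (5Δ to stable)
t=7 Δ0: s4=0 clk=1 s1=1 s0=0 s7=0 s3=0 s6=1 s5=1 s2=1
  Δ1: clk:1→0
  (1Δ to stable)
t=8 Δ0: s4=0 clk=0 s1=1 s0=0 s7=0 s3=0 s6=1 s5=1 s2=1
  Δ1: clk:0→1
  Δ2: s3:0→1
  Δ3: s1:1→0, s5:1→0
  Δ4: s4:0→1, s5:0→1
  Δ5: s4:1→0
  (5Δ to stable)
t=9 Δ0: s4=0 clk=1 s1=0 s0=0 s7=0 s3=1 s6=1 s5=1 s2=1
  Δ1: clk:1→0
  (1Δ to stable)
t=10 Δ0: s4=0 clk=0 s1=0 s0=0 s7=0 s3=1 s6=1 s5=1 s2=1
  Δ1: clk:0→1, s7:0→1
  Δ2: s3:1→0
  Δ3: s1:0→1, s5:1→0
  Δ4: s4:0→1, s5:0→1
  Δ5: s4:1→0
  (5Δ to stable)
t=11 Δ0: s4=0 clk=1 s1=1 s0=0 s7=1 s3=0 s6=1 s5=1 s2=1
  Δ1: clk:1→0
  (1Δ to stable)
t=12 Δ0: s4=0 clk=0 s1=1 s0=0 s7=1 s3=0 s6=1 s5=1 s2=1
  Δ1: clk:0→1
  Δ2: s3:0→1
  Δ3: s1:1→0, s5:1→0
  Δ4: s4:0→1, s5:0→1
  Δ5: s4:1→0
  (5Δ to stable)
t=13 Δ0: s4=0 clk=1 s1=0 s0=0 s7=1 s3=1 s6=1 s5=1 s2=1
  Δ1: clk:1→0
  (1Δ to stable)
t=14 Δ0: s4=0 clk=0 s1=0 s0=0 s7=1 s3=1 s6=1 s5=1 s2=1
  Δ1: clk:0→1, s7:1→0
  Δ2: s3:1→0
  Δ3: s1:0→1, s5:1→0
  Δ4: s4:0→1, s5:0→1
  Δ5: s4:1→0
  (5Δ to stable)
t=15 Δ0: s4=0 clk=1 s1=1 s0=0 s7=0 s3=0 s6=1 s5=1 s2=1
  Δ1: clk:1→0
  (1Δ to stable)
t=16 Δ0: s4=0 clk=0 s1=1 s0=0 s7=0 s3=0 s6=1 s5=1 s2=1
  Δ1: clk:0→1
  Δ2: s3:0→1
  Δ3: s1:1→0, s5:1→0
  Δ4: s4:0→1, s5:0→1
  Δ5: s4:1→0
  (5Δ to stable)
t=17 Δ0: s4=0 clk=1 s1=0 s0=0 s7=0 s3=1 s6=1 s5=1 s2=1
  Δ1: clk:1→0
  (1Δ to stable)
t=18 Δ0: s4=0 clk=0 s1=0 s0=0 s7=0 s3=1 s6=1 s5=1 s2=1
  Δ1: clk:0→1, s7:0→1
  Δ2: s3:1→0
  Δ3: s1:0→1, s5:1→0
  Δ4: s4:0→1, s5:0→1
  Δ5: s4:1→0
  (5Δ to stable)
t=19 Δ0: s4=0 clk=1 s1=1 s0=0 s7=1 s3=0 s6=1 s5=1 s2=1
  Δ1: clk:1→0
  (1Δ to stable)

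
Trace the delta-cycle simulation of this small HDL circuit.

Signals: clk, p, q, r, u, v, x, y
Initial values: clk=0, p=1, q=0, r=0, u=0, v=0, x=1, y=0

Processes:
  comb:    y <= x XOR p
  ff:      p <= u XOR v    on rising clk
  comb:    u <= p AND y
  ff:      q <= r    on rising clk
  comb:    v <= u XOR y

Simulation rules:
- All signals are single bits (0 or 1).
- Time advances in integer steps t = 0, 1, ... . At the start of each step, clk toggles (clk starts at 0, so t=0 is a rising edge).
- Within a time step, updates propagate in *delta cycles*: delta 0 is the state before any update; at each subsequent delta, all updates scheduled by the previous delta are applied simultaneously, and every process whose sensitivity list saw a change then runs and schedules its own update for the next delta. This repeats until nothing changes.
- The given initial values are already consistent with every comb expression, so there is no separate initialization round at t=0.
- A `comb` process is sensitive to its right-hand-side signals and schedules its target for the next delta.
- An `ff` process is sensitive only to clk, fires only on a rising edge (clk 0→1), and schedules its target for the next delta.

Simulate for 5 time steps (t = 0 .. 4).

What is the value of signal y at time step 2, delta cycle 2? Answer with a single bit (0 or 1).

1

[bits: v,y,clk,x,q,p,u,r]
t=0: Δ0=00010100 Δ1=00110100 Δ2=00110000 Δ3=01110000 Δ4=11110000 | 4Δ
t=1: Δ0=11110000 Δ1=11010000 | 1Δ
t=2: Δ0=11010000 Δ1=11110000 Δ2=11110100 Δ3=10110110 Δ4=10110100 Δ5=00110100 | 5Δ
t=3: Δ0=00110100 Δ1=00010100 | 1Δ
t=4: Δ0=00010100 Δ1=00110100 Δ2=00110000 Δ3=01110000 Δ4=11110000 | 4Δ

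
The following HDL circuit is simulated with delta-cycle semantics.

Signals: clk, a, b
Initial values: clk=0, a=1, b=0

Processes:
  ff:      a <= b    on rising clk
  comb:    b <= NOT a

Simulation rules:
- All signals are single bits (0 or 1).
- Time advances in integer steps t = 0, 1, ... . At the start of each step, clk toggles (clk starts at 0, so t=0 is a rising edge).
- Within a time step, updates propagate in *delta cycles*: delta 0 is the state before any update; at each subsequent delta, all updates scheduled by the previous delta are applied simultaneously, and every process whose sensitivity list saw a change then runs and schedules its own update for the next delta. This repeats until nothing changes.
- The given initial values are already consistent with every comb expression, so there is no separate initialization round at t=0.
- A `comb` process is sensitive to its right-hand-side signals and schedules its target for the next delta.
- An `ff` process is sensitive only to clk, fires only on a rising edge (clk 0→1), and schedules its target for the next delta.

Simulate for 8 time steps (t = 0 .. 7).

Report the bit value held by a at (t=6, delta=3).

1

t0.Δ0 a=1 clk=0 b=0
t0.Δ1 a=1 clk=1 b=0
t0.Δ2 a=0 clk=1 b=0
t0.Δ3 a=0 clk=1 b=1
t1.Δ0 a=0 clk=1 b=1
t1.Δ1 a=0 clk=0 b=1
t2.Δ0 a=0 clk=0 b=1
t2.Δ1 a=0 clk=1 b=1
t2.Δ2 a=1 clk=1 b=1
t2.Δ3 a=1 clk=1 b=0
t3.Δ0 a=1 clk=1 b=0
t3.Δ1 a=1 clk=0 b=0
t4.Δ0 a=1 clk=0 b=0
t4.Δ1 a=1 clk=1 b=0
t4.Δ2 a=0 clk=1 b=0
t4.Δ3 a=0 clk=1 b=1
t5.Δ0 a=0 clk=1 b=1
t5.Δ1 a=0 clk=0 b=1
t6.Δ0 a=0 clk=0 b=1
t6.Δ1 a=0 clk=1 b=1
t6.Δ2 a=1 clk=1 b=1
t6.Δ3 a=1 clk=1 b=0
t7.Δ0 a=1 clk=1 b=0
t7.Δ1 a=1 clk=0 b=0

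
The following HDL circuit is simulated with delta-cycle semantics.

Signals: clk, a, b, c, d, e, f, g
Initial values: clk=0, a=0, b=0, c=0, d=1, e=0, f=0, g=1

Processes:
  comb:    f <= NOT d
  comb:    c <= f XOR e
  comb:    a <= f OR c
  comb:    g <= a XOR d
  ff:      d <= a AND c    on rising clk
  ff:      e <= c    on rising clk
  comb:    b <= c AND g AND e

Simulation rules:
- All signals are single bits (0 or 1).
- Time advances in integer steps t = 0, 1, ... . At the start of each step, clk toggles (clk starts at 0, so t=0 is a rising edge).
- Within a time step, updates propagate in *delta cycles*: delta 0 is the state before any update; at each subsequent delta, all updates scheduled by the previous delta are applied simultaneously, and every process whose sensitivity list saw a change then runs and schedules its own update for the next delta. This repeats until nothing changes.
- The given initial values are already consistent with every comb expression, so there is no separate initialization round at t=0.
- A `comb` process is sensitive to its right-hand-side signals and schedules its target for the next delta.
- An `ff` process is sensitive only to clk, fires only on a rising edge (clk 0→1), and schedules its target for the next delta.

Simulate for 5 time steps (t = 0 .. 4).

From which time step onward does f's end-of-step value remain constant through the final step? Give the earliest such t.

t0.Δ0 d=1 g=1 clk=0 e=0 b=0 a=0 f=0 c=0
t0.Δ1 d=1 g=1 clk=1 e=0 b=0 a=0 f=0 c=0
t0.Δ2 d=0 g=1 clk=1 e=0 b=0 a=0 f=0 c=0
t0.Δ3 d=0 g=0 clk=1 e=0 b=0 a=0 f=1 c=0
t0.Δ4 d=0 g=0 clk=1 e=0 b=0 a=1 f=1 c=1
t0.Δ5 d=0 g=1 clk=1 e=0 b=0 a=1 f=1 c=1
t1.Δ0 d=0 g=1 clk=1 e=0 b=0 a=1 f=1 c=1
t1.Δ1 d=0 g=1 clk=0 e=0 b=0 a=1 f=1 c=1
t2.Δ0 d=0 g=1 clk=0 e=0 b=0 a=1 f=1 c=1
t2.Δ1 d=0 g=1 clk=1 e=0 b=0 a=1 f=1 c=1
t2.Δ2 d=1 g=1 clk=1 e=1 b=0 a=1 f=1 c=1
t2.Δ3 d=1 g=0 clk=1 e=1 b=1 a=1 f=0 c=0
t2.Δ4 d=1 g=0 clk=1 e=1 b=0 a=0 f=0 c=1
t2.Δ5 d=1 g=1 clk=1 e=1 b=0 a=1 f=0 c=1
t2.Δ6 d=1 g=0 clk=1 e=1 b=1 a=1 f=0 c=1
t2.Δ7 d=1 g=0 clk=1 e=1 b=0 a=1 f=0 c=1
t3.Δ0 d=1 g=0 clk=1 e=1 b=0 a=1 f=0 c=1
t3.Δ1 d=1 g=0 clk=0 e=1 b=0 a=1 f=0 c=1
t4.Δ0 d=1 g=0 clk=0 e=1 b=0 a=1 f=0 c=1
t4.Δ1 d=1 g=0 clk=1 e=1 b=0 a=1 f=0 c=1

2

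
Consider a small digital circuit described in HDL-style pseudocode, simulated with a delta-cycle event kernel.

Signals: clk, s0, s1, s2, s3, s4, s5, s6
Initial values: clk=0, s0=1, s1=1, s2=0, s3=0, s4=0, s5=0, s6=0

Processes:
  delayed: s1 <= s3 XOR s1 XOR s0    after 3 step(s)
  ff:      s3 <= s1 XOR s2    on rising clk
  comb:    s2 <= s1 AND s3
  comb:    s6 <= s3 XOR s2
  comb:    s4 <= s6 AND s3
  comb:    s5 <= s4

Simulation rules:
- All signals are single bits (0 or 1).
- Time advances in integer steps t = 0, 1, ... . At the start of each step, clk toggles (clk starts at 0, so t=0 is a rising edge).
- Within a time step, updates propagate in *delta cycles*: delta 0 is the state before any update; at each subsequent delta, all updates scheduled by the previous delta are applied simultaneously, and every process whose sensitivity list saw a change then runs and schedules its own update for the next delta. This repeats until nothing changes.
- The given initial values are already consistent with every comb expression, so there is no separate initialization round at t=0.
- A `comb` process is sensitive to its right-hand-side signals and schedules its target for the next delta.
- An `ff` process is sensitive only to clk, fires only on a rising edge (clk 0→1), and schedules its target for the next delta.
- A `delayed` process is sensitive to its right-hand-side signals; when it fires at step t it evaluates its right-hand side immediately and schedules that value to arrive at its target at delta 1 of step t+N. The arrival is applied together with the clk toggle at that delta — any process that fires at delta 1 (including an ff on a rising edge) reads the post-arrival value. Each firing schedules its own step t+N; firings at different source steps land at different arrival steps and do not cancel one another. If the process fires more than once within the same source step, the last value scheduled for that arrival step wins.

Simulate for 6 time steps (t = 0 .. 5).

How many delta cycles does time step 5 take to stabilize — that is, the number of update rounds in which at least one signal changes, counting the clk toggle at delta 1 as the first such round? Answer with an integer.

[bits: s2,s3,s5,s0,s1,clk,s6,s4]
t=0: Δ0=00011000 Δ1=00011100 Δ2=01011100 Δ3=11011110 Δ4=11011101 Δ5=11111100 Δ6=11011100 | 6Δ
t=1: Δ0=11011100 Δ1=11011000 | 1Δ
t=2: Δ0=11011000 Δ1=11011100 Δ2=10011100 Δ3=00011110 Δ4=00011100 | 4Δ
t=3: Δ0=00011100 Δ1=00011000 | 1Δ
t=4: Δ0=00011000 Δ1=00011100 Δ2=01011100 Δ3=11011110 Δ4=11011101 Δ5=11111100 Δ6=11011100 | 6Δ
t=5: Δ0=11011100 Δ1=11010000 Δ2=01010000 Δ3=01010010 Δ4=01010011 Δ5=01110011 | 5Δ

5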